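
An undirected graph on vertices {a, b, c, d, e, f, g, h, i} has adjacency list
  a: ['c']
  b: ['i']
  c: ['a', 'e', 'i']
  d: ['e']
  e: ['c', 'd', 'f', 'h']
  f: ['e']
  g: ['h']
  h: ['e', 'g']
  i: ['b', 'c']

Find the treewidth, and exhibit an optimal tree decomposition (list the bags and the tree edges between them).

Treewidth 1.
Bags: B1 = {e, f}  B2 = {c, e}  B3 = {e, h}  B4 = {g, h}  B5 = {a, c}  B6 = {d, e}  B7 = {c, i}  B8 = {b, i}
Tree: B1–B2, B1–B3, B3–B4, B2–B5, B2–B6, B2–B7, B7–B8

The largest bag has 2 vertices, giving width 1; this decomposition certifies tw(G) ≤ 1. G has an edge, so its treewidth is at least 1. Hence tw(G) = 1 exactly.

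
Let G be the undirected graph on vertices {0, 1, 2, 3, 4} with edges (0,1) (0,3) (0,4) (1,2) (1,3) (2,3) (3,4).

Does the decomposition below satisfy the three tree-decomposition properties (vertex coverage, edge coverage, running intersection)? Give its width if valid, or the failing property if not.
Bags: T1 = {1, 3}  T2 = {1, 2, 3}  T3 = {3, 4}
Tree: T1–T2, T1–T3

A tree decomposition must satisfy three properties: every vertex lies in some bag; for every edge, both endpoints lie together in some bag; and for every vertex, the bags containing it form a connected subtree. Here vertex 0 appears in no bag, so the decomposition is invalid.

No — vertex 0 appears in no bag.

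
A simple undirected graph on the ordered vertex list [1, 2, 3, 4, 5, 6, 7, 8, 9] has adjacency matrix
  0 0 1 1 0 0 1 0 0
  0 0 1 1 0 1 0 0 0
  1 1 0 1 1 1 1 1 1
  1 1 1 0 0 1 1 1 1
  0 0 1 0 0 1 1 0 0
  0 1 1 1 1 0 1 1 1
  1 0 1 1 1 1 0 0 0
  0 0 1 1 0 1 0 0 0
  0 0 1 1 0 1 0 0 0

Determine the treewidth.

A width-3 tree decomposition is:
Bags: B1 = {3, 4, 6, 7}  B2 = {2, 3, 4, 6}  B3 = {3, 4, 6, 9}  B4 = {3, 5, 6, 7}  B5 = {1, 3, 4, 7}  B6 = {3, 4, 6, 8}
Tree: B1–B2, B2–B3, B1–B4, B1–B5, B1–B6
Every bag has size at most 4, so the width is 4 − 1 = 3 and tw(G) ≤ 3. On the other hand G contains the 4-clique {1, 3, 4, 7}. A clique must lie in a single bag of any decomposition, so no decomposition can have width below 3. The upper and lower bounds meet at 3, so that is the treewidth.

3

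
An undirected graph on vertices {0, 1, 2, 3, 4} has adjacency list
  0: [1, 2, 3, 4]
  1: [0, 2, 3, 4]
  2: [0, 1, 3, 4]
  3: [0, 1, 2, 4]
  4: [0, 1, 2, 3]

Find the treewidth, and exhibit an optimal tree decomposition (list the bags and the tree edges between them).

Treewidth 4.
Bags: B1 = {0, 1, 2, 3, 4}
Tree: (single bag)

With just one bag of size 5, the width is 5 − 1 = 4, so tw(G) ≤ 4. On the other hand G contains the 5-clique {0, 1, 2, 3, 4}. A clique must lie in a single bag of any decomposition, so no decomposition can have width below 4. Combining the bounds, tw(G) = 4.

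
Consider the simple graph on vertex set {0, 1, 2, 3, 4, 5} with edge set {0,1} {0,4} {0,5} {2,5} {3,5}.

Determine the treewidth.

A width-1 tree decomposition is:
Bags: B1 = {0, 5}  B2 = {2, 5}  B3 = {3, 5}  B4 = {0, 1}  B5 = {0, 4}
Tree: B1–B2, B1–B3, B1–B4, B4–B5
Every bag has size at most 2, so the width is 2 − 1 = 1 and tw(G) ≤ 1. Since G has at least one edge (e.g. 5–0), it is not an edgeless graph, so tw(G) ≥ 1. The upper and lower bounds meet at 1, so that is the treewidth.

1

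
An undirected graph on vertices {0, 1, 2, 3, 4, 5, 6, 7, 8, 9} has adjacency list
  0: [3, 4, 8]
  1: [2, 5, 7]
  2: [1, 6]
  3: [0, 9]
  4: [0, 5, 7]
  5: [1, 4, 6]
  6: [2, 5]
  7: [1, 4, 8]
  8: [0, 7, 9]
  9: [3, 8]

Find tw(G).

2

A width-2 tree decomposition is:
Bags: B1 = {3, 8, 9}  B2 = {0, 3, 8}  B3 = {0, 7, 8}  B4 = {0, 4, 7}  B5 = {1, 4, 7}  B6 = {1, 4, 5}  B7 = {1, 2, 5}  B8 = {2, 5, 6}
Tree: B1–B2, B2–B3, B3–B4, B4–B5, B5–B6, B6–B7, B7–B8
Every bag has size at most 3, so the width is 3 − 1 = 2 and tw(G) ≤ 2. For the lower bound, G contains the cycle 9–3–0–8–9, so G is not a forest; only forests have treewidth ≤ 1, hence tw(G) ≥ 2. Hence tw(G) = 2 exactly.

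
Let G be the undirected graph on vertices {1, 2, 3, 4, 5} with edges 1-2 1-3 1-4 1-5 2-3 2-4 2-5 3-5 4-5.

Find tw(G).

3

A width-3 tree decomposition is:
Bags: B1 = {1, 2, 4, 5}  B2 = {1, 2, 3, 5}
Tree: B1–B2
The largest bag has 4 vertices, giving width 3; this decomposition certifies tw(G) ≤ 3. Conversely, {1, 2, 3, 5} is a clique of size 4, and the vertices of any clique must share a bag in every tree decomposition; so some bag has ≥ 4 vertices and tw(G) ≥ 3. Therefore the treewidth is 3.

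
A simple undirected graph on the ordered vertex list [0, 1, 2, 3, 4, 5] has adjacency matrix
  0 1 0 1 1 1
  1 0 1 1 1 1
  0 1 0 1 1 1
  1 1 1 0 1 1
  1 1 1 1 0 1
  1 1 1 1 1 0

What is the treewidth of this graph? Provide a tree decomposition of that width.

Each bag holds 5 vertices, so the decomposition has width 4, which upper-bounds the treewidth. For the lower bound, the 5 vertices {0, 1, 3, 4, 5} are pairwise adjacent, and any tree decomposition puts a clique entirely inside one bag — forcing width ≥ 4. Therefore the treewidth is 4.

Treewidth 4.
One such decomposition:
Bags: B1 = {0, 1, 3, 4, 5}  B2 = {1, 2, 3, 4, 5}
Tree: B1–B2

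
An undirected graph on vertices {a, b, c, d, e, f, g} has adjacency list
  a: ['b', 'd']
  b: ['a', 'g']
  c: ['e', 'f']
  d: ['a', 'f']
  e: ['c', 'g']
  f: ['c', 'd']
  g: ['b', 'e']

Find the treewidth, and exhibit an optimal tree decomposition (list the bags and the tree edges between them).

The largest bag has 3 vertices, giving width 2; this decomposition certifies tw(G) ≤ 2. For the lower bound, G contains the cycle a–d–f–c–e–g–b–a, so G is not a forest; only forests have treewidth ≤ 1, hence tw(G) ≥ 2. Combining the bounds, tw(G) = 2.

Treewidth 2.
One optimal decomposition is:
Bags: B1 = {a, d, f}  B2 = {a, c, f}  B3 = {a, c, e}  B4 = {a, e, g}  B5 = {a, b, g}
Tree: B1–B2, B2–B3, B3–B4, B4–B5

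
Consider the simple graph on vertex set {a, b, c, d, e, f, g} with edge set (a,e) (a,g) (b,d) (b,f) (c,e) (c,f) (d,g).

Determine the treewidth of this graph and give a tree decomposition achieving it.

Each bag holds 3 vertices, so the decomposition has width 2, which upper-bounds the treewidth. For the lower bound, G contains the cycle d–b–f–c–e–a–g–d, so G is not a forest; only forests have treewidth ≤ 1, hence tw(G) ≥ 2. Hence tw(G) = 2 exactly.

Treewidth 2.
One optimal decomposition is:
Bags: B1 = {b, d, f}  B2 = {c, d, f}  B3 = {c, d, e}  B4 = {a, d, e}  B5 = {a, d, g}
Tree: B1–B2, B2–B3, B3–B4, B4–B5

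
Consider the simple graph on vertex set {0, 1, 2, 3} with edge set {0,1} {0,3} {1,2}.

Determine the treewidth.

A width-1 tree decomposition is:
Bags: B1 = {0, 1}  B2 = {1, 2}  B3 = {0, 3}
Tree: B1–B2, B1–B3
Every bag has size at most 2, so the width is 2 − 1 = 1 and tw(G) ≤ 1. G has an edge, so its treewidth is at least 1. The upper and lower bounds meet at 1, so that is the treewidth.

1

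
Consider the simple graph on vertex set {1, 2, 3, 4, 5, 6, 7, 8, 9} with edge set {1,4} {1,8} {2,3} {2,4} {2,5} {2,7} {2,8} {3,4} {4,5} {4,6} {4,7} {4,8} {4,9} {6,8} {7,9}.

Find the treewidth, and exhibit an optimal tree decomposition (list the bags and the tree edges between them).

The largest bag has 3 vertices, giving width 2; this decomposition certifies tw(G) ≤ 2. On the other hand G contains the 3-clique {1, 4, 8}. A clique must lie in a single bag of any decomposition, so no decomposition can have width below 2. The upper and lower bounds meet at 2, so that is the treewidth.

Treewidth 2.
Bags: B1 = {2, 4, 8}  B2 = {1, 4, 8}  B3 = {2, 4, 7}  B4 = {2, 4, 5}  B5 = {4, 7, 9}  B6 = {4, 6, 8}  B7 = {2, 3, 4}
Tree: B1–B2, B1–B3, B1–B4, B3–B5, B1–B6, B4–B7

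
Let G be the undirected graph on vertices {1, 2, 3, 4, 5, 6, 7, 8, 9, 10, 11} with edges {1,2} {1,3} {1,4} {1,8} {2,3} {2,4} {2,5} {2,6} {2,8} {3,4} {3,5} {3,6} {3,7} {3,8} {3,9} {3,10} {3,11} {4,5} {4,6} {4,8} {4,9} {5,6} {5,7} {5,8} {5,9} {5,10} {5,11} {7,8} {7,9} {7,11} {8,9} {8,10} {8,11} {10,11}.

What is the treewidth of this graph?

A width-4 tree decomposition is:
Bags: B1 = {3, 4, 5, 8, 9}  B2 = {2, 3, 4, 5, 8}  B3 = {3, 5, 7, 8, 9}  B4 = {1, 2, 3, 4, 8}  B5 = {2, 3, 4, 5, 6}  B6 = {3, 5, 7, 8, 11}  B7 = {3, 5, 8, 10, 11}
Tree: B1–B2, B1–B3, B2–B4, B2–B5, B3–B6, B6–B7
Every bag has size at most 5, so the width is 5 − 1 = 4 and tw(G) ≤ 4. Conversely, {1, 2, 3, 4, 8} is a clique of size 5, and the vertices of any clique must share a bag in every tree decomposition; so some bag has ≥ 5 vertices and tw(G) ≥ 4. The upper and lower bounds meet at 4, so that is the treewidth.

4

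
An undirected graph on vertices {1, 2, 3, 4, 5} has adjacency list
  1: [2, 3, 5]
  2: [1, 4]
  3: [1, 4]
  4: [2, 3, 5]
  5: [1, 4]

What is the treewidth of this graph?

2

A width-2 tree decomposition is:
Bags: B1 = {1, 2, 4}  B2 = {1, 3, 4}  B3 = {1, 4, 5}
Tree: B1–B2, B2–B3
The largest bag has 3 vertices, giving width 2; this decomposition certifies tw(G) ≤ 2. Since 2–1–3–4–2 is a cycle in G, G is not acyclic. Forests are exactly the graphs of treewidth ≤ 1, so tw(G) ≥ 2. Hence tw(G) = 2 exactly.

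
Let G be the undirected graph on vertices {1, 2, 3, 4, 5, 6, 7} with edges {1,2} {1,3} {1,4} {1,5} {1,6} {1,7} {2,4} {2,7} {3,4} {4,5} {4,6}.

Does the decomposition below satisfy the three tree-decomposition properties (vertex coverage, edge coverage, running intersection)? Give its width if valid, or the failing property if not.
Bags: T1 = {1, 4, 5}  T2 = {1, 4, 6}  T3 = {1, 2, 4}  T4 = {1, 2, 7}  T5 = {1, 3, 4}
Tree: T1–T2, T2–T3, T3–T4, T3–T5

Yes; width 2.

Vertex coverage: the bags together contain {1, 2, 3, 4, 5, 6, 7}, the full vertex set. Edge coverage: each edge of G has both endpoints in at least one bag. Running intersection: for every vertex, the bags containing it form a connected subtree. All three properties hold, so this is a valid tree decomposition of width max|bag| − 1 = 2, and hence tw(G) ≤ 2.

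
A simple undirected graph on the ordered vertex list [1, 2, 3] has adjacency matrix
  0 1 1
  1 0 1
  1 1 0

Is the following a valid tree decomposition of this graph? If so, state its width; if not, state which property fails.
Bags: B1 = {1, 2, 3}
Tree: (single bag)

Yes; width 2.

Vertex coverage: the bags together contain {1, 2, 3}, the full vertex set. Edge coverage: each edge of G has both endpoints in at least one bag. Running intersection: for every vertex, the bags containing it form a connected subtree. All three properties hold, so this is a valid tree decomposition of width max|bag| − 1 = 2, and hence tw(G) ≤ 2.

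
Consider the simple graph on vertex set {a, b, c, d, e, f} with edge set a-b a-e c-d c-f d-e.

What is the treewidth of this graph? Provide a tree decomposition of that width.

Treewidth 1.
One such decomposition:
Bags: B1 = {c, f}  B2 = {c, d}  B3 = {d, e}  B4 = {a, e}  B5 = {a, b}
Tree: B1–B2, B2–B3, B3–B4, B4–B5

Each bag holds 2 vertices, so the decomposition has width 1, which upper-bounds the treewidth. G has an edge, so its treewidth is at least 1. Therefore the treewidth is 1.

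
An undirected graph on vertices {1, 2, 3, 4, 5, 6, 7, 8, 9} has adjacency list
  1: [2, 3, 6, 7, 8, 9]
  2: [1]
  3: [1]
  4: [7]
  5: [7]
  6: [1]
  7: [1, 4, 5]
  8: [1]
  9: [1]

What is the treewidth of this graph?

A width-1 tree decomposition is:
Bags: B1 = {1, 3}  B2 = {1, 7}  B3 = {5, 7}  B4 = {1, 6}  B5 = {1, 2}  B6 = {1, 8}  B7 = {1, 9}  B8 = {4, 7}
Tree: B1–B2, B2–B3, B2–B4, B2–B5, B2–B6, B6–B7, B2–B8
Each bag holds 2 vertices, so the decomposition has width 1, which upper-bounds the treewidth. Any graph with an edge has treewidth ≥ 1, and G has the edge 3–1. The upper and lower bounds meet at 1, so that is the treewidth.

1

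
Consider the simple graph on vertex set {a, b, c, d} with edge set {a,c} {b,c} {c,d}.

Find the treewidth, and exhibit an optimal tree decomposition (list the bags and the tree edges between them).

Each bag holds 2 vertices, so the decomposition has width 1, which upper-bounds the treewidth. G has an edge, so its treewidth is at least 1. Hence tw(G) = 1 exactly.

Treewidth 1.
One optimal decomposition is:
Bags: B1 = {c, d}  B2 = {b, c}  B3 = {a, c}
Tree: B1–B2, B2–B3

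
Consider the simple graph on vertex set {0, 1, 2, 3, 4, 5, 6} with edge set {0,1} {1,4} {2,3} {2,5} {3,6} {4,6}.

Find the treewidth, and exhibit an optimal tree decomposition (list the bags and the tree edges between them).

Treewidth 1.
One optimal decomposition is:
Bags: B1 = {0, 1}  B2 = {1, 4}  B3 = {4, 6}  B4 = {3, 6}  B5 = {2, 3}  B6 = {2, 5}
Tree: B1–B2, B2–B3, B3–B4, B4–B5, B5–B6

Every bag has size at most 2, so the width is 2 − 1 = 1 and tw(G) ≤ 1. Any graph with an edge has treewidth ≥ 1, and G has the edge 0–1. Combining the bounds, tw(G) = 1.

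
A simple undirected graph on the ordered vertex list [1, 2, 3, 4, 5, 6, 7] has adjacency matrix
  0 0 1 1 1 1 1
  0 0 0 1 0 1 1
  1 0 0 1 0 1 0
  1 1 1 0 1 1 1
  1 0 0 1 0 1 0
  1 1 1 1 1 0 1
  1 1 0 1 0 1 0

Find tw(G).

3

A width-3 tree decomposition is:
Bags: B1 = {2, 4, 6, 7}  B2 = {1, 4, 6, 7}  B3 = {1, 3, 4, 6}  B4 = {1, 4, 5, 6}
Tree: B1–B2, B2–B3, B2–B4
Each bag holds 4 vertices, so the decomposition has width 3, which upper-bounds the treewidth. Conversely, {1, 3, 4, 6} is a clique of size 4, and the vertices of any clique must share a bag in every tree decomposition; so some bag has ≥ 4 vertices and tw(G) ≥ 3. Therefore the treewidth is 3.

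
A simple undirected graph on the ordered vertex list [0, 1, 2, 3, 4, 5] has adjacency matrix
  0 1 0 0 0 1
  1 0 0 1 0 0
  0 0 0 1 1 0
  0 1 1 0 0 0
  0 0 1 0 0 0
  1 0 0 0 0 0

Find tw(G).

1

A width-1 tree decomposition is:
Bags: B1 = {0, 5}  B2 = {0, 1}  B3 = {1, 3}  B4 = {2, 3}  B5 = {2, 4}
Tree: B1–B2, B2–B3, B3–B4, B4–B5
The largest bag has 2 vertices, giving width 1; this decomposition certifies tw(G) ≤ 1. Since G has at least one edge (e.g. 5–0), it is not an edgeless graph, so tw(G) ≥ 1. The upper and lower bounds meet at 1, so that is the treewidth.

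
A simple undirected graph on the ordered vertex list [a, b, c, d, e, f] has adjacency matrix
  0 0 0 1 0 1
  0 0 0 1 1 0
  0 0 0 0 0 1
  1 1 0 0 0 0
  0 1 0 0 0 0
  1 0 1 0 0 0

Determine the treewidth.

A width-1 tree decomposition is:
Bags: B1 = {b, e}  B2 = {b, d}  B3 = {a, d}  B4 = {a, f}  B5 = {c, f}
Tree: B1–B2, B2–B3, B3–B4, B4–B5
Every bag has size at most 2, so the width is 2 − 1 = 1 and tw(G) ≤ 1. Any graph with an edge has treewidth ≥ 1, and G has the edge e–b. Therefore the treewidth is 1.

1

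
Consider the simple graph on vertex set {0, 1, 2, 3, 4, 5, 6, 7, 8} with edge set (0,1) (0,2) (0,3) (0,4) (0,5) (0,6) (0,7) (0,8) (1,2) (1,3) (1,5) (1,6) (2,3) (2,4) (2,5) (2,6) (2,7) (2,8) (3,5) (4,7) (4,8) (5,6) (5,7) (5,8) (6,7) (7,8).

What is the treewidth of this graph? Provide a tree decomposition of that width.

Treewidth 4.
One such decomposition:
Bags: B1 = {0, 2, 5, 6, 7}  B2 = {0, 2, 5, 7, 8}  B3 = {0, 1, 2, 5, 6}  B4 = {0, 2, 4, 7, 8}  B5 = {0, 1, 2, 3, 5}
Tree: B1–B2, B1–B3, B2–B4, B3–B5

Each bag holds 5 vertices, so the decomposition has width 4, which upper-bounds the treewidth. Conversely, {0, 2, 4, 7, 8} is a clique of size 5, and the vertices of any clique must share a bag in every tree decomposition; so some bag has ≥ 5 vertices and tw(G) ≥ 4. Therefore the treewidth is 4.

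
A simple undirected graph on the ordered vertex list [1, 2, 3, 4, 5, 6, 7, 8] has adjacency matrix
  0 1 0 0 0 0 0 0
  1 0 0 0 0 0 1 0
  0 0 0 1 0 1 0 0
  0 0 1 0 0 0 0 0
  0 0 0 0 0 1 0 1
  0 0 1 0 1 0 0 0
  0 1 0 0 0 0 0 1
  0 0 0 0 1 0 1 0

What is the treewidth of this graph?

1

A width-1 tree decomposition is:
Bags: B1 = {1, 2}  B2 = {2, 7}  B3 = {7, 8}  B4 = {5, 8}  B5 = {5, 6}  B6 = {3, 6}  B7 = {3, 4}
Tree: B1–B2, B2–B3, B3–B4, B4–B5, B5–B6, B6–B7
The largest bag has 2 vertices, giving width 1; this decomposition certifies tw(G) ≤ 1. G has an edge, so its treewidth is at least 1. Combining the bounds, tw(G) = 1.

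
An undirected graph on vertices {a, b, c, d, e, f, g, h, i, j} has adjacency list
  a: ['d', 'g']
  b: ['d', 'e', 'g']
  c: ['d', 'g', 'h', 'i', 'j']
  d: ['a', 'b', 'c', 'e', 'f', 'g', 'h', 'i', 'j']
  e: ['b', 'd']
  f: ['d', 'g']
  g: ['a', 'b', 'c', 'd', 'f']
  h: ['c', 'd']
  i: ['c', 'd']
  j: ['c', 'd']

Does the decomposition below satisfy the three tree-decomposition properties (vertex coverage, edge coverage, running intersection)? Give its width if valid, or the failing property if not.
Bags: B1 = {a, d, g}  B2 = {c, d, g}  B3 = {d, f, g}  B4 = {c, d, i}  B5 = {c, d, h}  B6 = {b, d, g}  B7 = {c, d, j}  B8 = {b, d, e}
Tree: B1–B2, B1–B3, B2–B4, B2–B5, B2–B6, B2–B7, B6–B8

Checking the three conditions: (i) the bags cover all of {a, b, c, d, e, f, g, h, i, j}; (ii) for each edge, some bag contains both endpoints; (iii) the bags containing any fixed vertex form a subtree. All hold, so the decomposition is valid with width 3 − 1 = 2.

Yes; width 2.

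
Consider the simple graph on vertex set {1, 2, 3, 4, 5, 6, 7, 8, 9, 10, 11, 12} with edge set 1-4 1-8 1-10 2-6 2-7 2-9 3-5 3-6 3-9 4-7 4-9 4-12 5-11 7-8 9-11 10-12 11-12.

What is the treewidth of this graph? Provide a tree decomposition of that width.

Treewidth 3.
One optimal decomposition is:
Bags: B1 = {1, 7, 8, 10}  B2 = {1, 4, 7, 10}  B3 = {4, 7, 10, 12}  B4 = {2, 4, 7, 12}  B5 = {2, 4, 9, 12}  B6 = {2, 9, 11, 12}  B7 = {2, 6, 9, 11}  B8 = {3, 6, 9, 11}  B9 = {3, 5, 6, 11}
Tree: B1–B2, B2–B3, B3–B4, B4–B5, B5–B6, B6–B7, B7–B8, B8–B9

Every bag has size at most 4, so the width is 4 − 1 = 3 and tw(G) ≤ 3. For the lower bound: the 4 vertex sets {1,8,10}, {7}, {4}, {2,9,11,12} are disjoint, each induces a connected subgraph, and every pair is joined by at least one edge of G. Contracting each set to a single vertex therefore yields K_{4} as a minor, and since treewidth is minor-monotone, tw(G) ≥ tw(K_{4}) = 3. Combining the bounds, tw(G) = 3.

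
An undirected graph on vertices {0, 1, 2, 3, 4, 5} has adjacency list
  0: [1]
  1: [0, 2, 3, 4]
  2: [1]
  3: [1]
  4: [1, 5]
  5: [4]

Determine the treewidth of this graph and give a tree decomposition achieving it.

Treewidth 1.
Bags: B1 = {1, 4}  B2 = {1, 3}  B3 = {1, 2}  B4 = {0, 1}  B5 = {4, 5}
Tree: B1–B2, B1–B3, B3–B4, B1–B5

Each bag holds 2 vertices, so the decomposition has width 1, which upper-bounds the treewidth. Since G has at least one edge (e.g. 1–4), it is not an edgeless graph, so tw(G) ≥ 1. Therefore the treewidth is 1.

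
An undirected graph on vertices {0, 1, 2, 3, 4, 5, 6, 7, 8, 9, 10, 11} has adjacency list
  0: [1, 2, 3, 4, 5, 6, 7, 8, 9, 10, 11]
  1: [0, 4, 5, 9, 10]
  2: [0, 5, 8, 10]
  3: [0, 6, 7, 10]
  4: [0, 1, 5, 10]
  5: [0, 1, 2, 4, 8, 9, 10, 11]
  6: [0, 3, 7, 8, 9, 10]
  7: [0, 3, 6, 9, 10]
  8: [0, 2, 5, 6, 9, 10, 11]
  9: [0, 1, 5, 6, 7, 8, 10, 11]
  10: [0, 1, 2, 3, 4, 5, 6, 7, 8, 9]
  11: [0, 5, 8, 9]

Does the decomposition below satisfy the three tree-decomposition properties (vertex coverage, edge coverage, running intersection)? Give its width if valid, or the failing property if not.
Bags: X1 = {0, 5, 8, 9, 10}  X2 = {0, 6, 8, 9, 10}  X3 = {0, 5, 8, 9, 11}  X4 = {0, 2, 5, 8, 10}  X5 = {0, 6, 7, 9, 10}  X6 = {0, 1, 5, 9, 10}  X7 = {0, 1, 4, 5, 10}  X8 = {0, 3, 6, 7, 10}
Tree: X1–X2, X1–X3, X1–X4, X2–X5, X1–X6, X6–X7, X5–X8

Yes; width 4.

Every vertex of G appears in some bag (union = {0, 1, 2, 3, 4, 5, 6, 7, 8, 9, 10, 11}); every edge is covered by a bag; and for each vertex v the set of bags containing v is connected in the bag tree. The decomposition is therefore valid. The largest bag has 5 vertices, so the width is 4.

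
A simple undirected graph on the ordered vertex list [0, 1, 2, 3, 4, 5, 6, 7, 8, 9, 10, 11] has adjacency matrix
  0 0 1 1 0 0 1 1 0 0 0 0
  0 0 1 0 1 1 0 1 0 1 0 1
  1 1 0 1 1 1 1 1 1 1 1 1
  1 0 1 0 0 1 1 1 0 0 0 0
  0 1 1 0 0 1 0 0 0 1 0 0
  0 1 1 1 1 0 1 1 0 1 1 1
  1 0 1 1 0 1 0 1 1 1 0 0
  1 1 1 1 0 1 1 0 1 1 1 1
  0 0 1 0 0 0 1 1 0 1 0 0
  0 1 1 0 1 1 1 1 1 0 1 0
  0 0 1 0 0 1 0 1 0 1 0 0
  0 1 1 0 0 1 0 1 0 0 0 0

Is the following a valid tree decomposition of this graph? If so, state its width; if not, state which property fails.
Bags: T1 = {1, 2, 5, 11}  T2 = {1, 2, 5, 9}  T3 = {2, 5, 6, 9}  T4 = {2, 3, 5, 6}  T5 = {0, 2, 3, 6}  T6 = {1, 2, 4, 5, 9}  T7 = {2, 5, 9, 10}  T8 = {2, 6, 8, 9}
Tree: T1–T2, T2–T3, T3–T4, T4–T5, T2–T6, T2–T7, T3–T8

A tree decomposition must satisfy three properties: every vertex lies in some bag; for every edge, both endpoints lie together in some bag; and for every vertex, the bags containing it form a connected subtree. Here vertex 7 appears in no bag, so the decomposition is invalid.

No — vertex 7 appears in no bag.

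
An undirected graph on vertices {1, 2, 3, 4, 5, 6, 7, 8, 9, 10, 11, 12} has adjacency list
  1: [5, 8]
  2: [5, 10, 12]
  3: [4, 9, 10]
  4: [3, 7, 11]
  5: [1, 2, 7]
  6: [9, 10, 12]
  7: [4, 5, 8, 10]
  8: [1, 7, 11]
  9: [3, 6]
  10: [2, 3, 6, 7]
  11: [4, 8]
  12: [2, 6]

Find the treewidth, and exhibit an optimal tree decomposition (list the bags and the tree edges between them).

The largest bag has 4 vertices, giving width 3; this decomposition certifies tw(G) ≤ 3. For the lower bound: the 4 vertex sets {1,8,11}, {5}, {7}, {2,3,4,10} are disjoint, each induces a connected subgraph, and every pair is joined by at least one edge of G. Contracting each set to a single vertex therefore yields K_{4} as a minor, and since treewidth is minor-monotone, tw(G) ≥ tw(K_{4}) = 3. The upper and lower bounds meet at 3, so that is the treewidth.

Treewidth 3.
One such decomposition:
Bags: B1 = {1, 5, 8, 11}  B2 = {5, 7, 8, 11}  B3 = {4, 5, 7, 11}  B4 = {2, 4, 5, 7}  B5 = {2, 4, 7, 10}  B6 = {2, 3, 4, 10}  B7 = {2, 3, 10, 12}  B8 = {3, 6, 10, 12}  B9 = {3, 6, 9, 12}
Tree: B1–B2, B2–B3, B3–B4, B4–B5, B5–B6, B6–B7, B7–B8, B8–B9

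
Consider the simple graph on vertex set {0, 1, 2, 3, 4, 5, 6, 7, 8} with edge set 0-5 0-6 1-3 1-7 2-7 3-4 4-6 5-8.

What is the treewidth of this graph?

1

A width-1 tree decomposition is:
Bags: B1 = {2, 7}  B2 = {1, 7}  B3 = {1, 3}  B4 = {3, 4}  B5 = {4, 6}  B6 = {0, 6}  B7 = {0, 5}  B8 = {5, 8}
Tree: B1–B2, B2–B3, B3–B4, B4–B5, B5–B6, B6–B7, B7–B8
The largest bag has 2 vertices, giving width 1; this decomposition certifies tw(G) ≤ 1. Any graph with an edge has treewidth ≥ 1, and G has the edge 2–7. Therefore the treewidth is 1.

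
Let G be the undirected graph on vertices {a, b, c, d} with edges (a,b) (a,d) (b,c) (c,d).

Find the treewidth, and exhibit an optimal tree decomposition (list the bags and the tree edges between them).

Treewidth 2.
One optimal decomposition is:
Bags: B1 = {b, c, d}  B2 = {a, b, d}
Tree: B1–B2

Each bag holds 3 vertices, so the decomposition has width 2, which upper-bounds the treewidth. The edges b–c–d–a–b form a cycle, so G is not a tree and its treewidth is at least 2. The upper and lower bounds meet at 2, so that is the treewidth.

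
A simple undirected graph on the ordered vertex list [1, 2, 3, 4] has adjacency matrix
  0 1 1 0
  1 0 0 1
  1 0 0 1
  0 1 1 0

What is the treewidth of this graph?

A width-2 tree decomposition is:
Bags: B1 = {2, 3, 4}  B2 = {1, 2, 3}
Tree: B1–B2
Every bag has size at most 3, so the width is 3 − 1 = 2 and tw(G) ≤ 2. Since 2–4–3–1–2 is a cycle in G, G is not acyclic. Forests are exactly the graphs of treewidth ≤ 1, so tw(G) ≥ 2. Therefore the treewidth is 2.

2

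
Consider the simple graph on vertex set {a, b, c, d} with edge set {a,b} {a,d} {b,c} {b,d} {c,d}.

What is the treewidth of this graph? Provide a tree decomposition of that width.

Treewidth 2.
One optimal decomposition is:
Bags: B1 = {b, c, d}  B2 = {a, b, d}
Tree: B1–B2

Each bag holds 3 vertices, so the decomposition has width 2, which upper-bounds the treewidth. Conversely, {b, c, d} is a clique of size 3, and the vertices of any clique must share a bag in every tree decomposition; so some bag has ≥ 3 vertices and tw(G) ≥ 2. Combining the bounds, tw(G) = 2.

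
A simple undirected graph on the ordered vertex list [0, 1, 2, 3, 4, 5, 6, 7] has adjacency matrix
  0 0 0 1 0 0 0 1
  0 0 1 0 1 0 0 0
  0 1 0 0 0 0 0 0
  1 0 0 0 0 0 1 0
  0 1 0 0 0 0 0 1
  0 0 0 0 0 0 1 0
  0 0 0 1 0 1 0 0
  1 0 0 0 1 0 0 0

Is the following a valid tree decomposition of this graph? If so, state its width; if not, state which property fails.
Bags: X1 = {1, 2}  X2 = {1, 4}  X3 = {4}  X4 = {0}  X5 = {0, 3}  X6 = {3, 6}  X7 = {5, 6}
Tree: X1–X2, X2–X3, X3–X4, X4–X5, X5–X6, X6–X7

A tree decomposition must satisfy three properties: every vertex lies in some bag; for every edge, both endpoints lie together in some bag; and for every vertex, the bags containing it form a connected subtree. Here vertex 7 appears in no bag, so the decomposition is invalid.

No — vertex 7 appears in no bag.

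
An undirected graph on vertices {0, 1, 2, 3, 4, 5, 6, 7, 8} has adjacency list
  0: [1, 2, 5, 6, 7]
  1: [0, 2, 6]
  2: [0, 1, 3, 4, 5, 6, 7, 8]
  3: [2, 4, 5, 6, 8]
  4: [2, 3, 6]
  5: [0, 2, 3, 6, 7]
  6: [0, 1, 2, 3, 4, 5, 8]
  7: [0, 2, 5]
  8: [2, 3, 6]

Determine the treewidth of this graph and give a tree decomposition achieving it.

Each bag holds 4 vertices, so the decomposition has width 3, which upper-bounds the treewidth. For the lower bound, the 4 vertices {0, 1, 2, 6} are pairwise adjacent, and any tree decomposition puts a clique entirely inside one bag — forcing width ≥ 3. Combining the bounds, tw(G) = 3.

Treewidth 3.
One such decomposition:
Bags: B1 = {2, 3, 5, 6}  B2 = {0, 2, 5, 6}  B3 = {2, 3, 6, 8}  B4 = {0, 1, 2, 6}  B5 = {2, 3, 4, 6}  B6 = {0, 2, 5, 7}
Tree: B1–B2, B1–B3, B2–B4, B3–B5, B2–B6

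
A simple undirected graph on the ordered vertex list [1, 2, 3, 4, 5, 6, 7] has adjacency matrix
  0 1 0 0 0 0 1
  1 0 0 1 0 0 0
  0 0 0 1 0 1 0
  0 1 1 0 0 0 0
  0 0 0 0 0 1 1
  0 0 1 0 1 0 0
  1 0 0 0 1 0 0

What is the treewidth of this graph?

A width-2 tree decomposition is:
Bags: B1 = {5, 6, 7}  B2 = {3, 6, 7}  B3 = {3, 4, 7}  B4 = {2, 4, 7}  B5 = {1, 2, 7}
Tree: B1–B2, B2–B3, B3–B4, B4–B5
Every bag has size at most 3, so the width is 3 − 1 = 2 and tw(G) ≤ 2. The edges 7–5–6–3–4–2–1–7 form a cycle, so G is not a tree and its treewidth is at least 2. Combining the bounds, tw(G) = 2.

2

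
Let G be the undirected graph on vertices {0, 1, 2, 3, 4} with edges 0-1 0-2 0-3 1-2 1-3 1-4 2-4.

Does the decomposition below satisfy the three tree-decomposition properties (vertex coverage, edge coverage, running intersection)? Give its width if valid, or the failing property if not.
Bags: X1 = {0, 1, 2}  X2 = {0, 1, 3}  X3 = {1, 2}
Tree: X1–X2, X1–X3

A tree decomposition must satisfy three properties: every vertex lies in some bag; for every edge, both endpoints lie together in some bag; and for every vertex, the bags containing it form a connected subtree. Here vertex 4 appears in no bag, so the decomposition is invalid.

No — vertex 4 appears in no bag.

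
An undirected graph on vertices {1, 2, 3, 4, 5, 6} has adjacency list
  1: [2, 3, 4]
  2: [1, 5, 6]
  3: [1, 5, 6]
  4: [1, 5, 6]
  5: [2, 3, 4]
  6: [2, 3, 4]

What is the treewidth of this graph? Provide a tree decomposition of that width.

Treewidth 3.
One such decomposition:
Bags: B1 = {2, 3, 4, 5}  B2 = {1, 2, 3, 4}  B3 = {2, 3, 4, 6}
Tree: B1–B2, B2–B3

Each bag holds 4 vertices, so the decomposition has width 3, which upper-bounds the treewidth. For the lower bound: the 4 vertex sets {2,5}, {1,4}, {3}, {6} are disjoint, each induces a connected subgraph, and every pair is joined by at least one edge of G. Contracting each set to a single vertex therefore yields K_{4} as a minor, and since treewidth is minor-monotone, tw(G) ≥ tw(K_{4}) = 3. Combining the bounds, tw(G) = 3.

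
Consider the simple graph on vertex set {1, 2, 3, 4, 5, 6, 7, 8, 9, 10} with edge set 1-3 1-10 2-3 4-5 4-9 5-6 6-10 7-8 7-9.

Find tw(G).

A width-1 tree decomposition is:
Bags: B1 = {7, 8}  B2 = {7, 9}  B3 = {4, 9}  B4 = {4, 5}  B5 = {5, 6}  B6 = {6, 10}  B7 = {1, 10}  B8 = {1, 3}  B9 = {2, 3}
Tree: B1–B2, B2–B3, B3–B4, B4–B5, B5–B6, B6–B7, B7–B8, B8–B9
Each bag holds 2 vertices, so the decomposition has width 1, which upper-bounds the treewidth. Since G has at least one edge (e.g. 8–7), it is not an edgeless graph, so tw(G) ≥ 1. Combining the bounds, tw(G) = 1.

1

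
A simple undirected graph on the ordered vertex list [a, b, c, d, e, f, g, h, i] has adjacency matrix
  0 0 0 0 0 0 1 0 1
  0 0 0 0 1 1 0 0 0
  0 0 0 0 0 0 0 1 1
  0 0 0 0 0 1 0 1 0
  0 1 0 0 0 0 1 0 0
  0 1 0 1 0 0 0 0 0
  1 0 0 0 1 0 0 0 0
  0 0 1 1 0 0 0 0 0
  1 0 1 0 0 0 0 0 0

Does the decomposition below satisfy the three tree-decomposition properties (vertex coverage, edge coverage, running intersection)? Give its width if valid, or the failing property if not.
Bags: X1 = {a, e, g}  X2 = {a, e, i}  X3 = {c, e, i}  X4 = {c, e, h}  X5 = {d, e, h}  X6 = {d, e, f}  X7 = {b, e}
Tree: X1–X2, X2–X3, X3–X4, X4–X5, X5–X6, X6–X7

No — edge (f,b) lies in no bag.

A tree decomposition must satisfy three properties: every vertex lies in some bag; for every edge, both endpoints lie together in some bag; and for every vertex, the bags containing it form a connected subtree. Here edge (f,b) lies in no bag, so the decomposition is invalid.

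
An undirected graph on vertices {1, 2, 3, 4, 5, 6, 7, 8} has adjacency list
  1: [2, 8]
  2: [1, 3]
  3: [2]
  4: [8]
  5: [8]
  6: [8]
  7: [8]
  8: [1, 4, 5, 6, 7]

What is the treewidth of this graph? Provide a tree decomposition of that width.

Treewidth 1.
One optimal decomposition is:
Bags: B1 = {1, 8}  B2 = {7, 8}  B3 = {4, 8}  B4 = {1, 2}  B5 = {2, 3}  B6 = {6, 8}  B7 = {5, 8}
Tree: B1–B2, B2–B3, B1–B4, B4–B5, B2–B6, B2–B7

Each bag holds 2 vertices, so the decomposition has width 1, which upper-bounds the treewidth. Since G has at least one edge (e.g. 8–1), it is not an edgeless graph, so tw(G) ≥ 1. Therefore the treewidth is 1.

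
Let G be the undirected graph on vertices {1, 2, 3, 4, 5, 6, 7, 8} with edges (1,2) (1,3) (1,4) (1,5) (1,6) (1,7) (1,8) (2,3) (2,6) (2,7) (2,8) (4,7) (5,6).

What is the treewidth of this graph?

A width-2 tree decomposition is:
Bags: B1 = {1, 2, 7}  B2 = {1, 2, 6}  B3 = {1, 2, 3}  B4 = {1, 4, 7}  B5 = {1, 5, 6}  B6 = {1, 2, 8}
Tree: B1–B2, B1–B3, B1–B4, B2–B5, B2–B6
Each bag holds 3 vertices, so the decomposition has width 2, which upper-bounds the treewidth. Conversely, {1, 2, 8} is a clique of size 3, and the vertices of any clique must share a bag in every tree decomposition; so some bag has ≥ 3 vertices and tw(G) ≥ 2. Combining the bounds, tw(G) = 2.

2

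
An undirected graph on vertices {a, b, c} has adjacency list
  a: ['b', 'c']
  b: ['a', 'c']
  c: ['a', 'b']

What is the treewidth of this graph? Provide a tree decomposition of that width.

A single bag containing all 3 vertices is trivially a valid decomposition of width 2. On the other hand G contains the 3-clique {a, b, c}. A clique must lie in a single bag of any decomposition, so no decomposition can have width below 2. Hence tw(G) = 2 exactly.

Treewidth 2.
One such decomposition:
Bags: B1 = {a, b, c}
Tree: (single bag)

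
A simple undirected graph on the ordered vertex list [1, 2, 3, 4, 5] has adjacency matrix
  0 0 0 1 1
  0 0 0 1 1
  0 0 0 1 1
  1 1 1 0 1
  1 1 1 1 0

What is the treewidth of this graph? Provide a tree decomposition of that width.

Treewidth 2.
One optimal decomposition is:
Bags: B1 = {1, 4, 5}  B2 = {3, 4, 5}  B3 = {2, 4, 5}
Tree: B1–B2, B1–B3

Every bag has size at most 3, so the width is 3 − 1 = 2 and tw(G) ≤ 2. For the lower bound, the 3 vertices {1, 4, 5} are pairwise adjacent, and any tree decomposition puts a clique entirely inside one bag — forcing width ≥ 2. Hence tw(G) = 2 exactly.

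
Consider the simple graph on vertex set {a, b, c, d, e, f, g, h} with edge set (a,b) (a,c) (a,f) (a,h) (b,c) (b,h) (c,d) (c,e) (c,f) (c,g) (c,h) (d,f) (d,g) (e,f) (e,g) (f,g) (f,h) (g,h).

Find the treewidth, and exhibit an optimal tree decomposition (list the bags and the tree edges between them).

Treewidth 3.
One optimal decomposition is:
Bags: B1 = {c, f, g, h}  B2 = {a, c, f, h}  B3 = {c, e, f, g}  B4 = {a, b, c, h}  B5 = {c, d, f, g}
Tree: B1–B2, B1–B3, B2–B4, B3–B5

The largest bag has 4 vertices, giving width 3; this decomposition certifies tw(G) ≤ 3. On the other hand G contains the 4-clique {c, d, f, g}. A clique must lie in a single bag of any decomposition, so no decomposition can have width below 3. Therefore the treewidth is 3.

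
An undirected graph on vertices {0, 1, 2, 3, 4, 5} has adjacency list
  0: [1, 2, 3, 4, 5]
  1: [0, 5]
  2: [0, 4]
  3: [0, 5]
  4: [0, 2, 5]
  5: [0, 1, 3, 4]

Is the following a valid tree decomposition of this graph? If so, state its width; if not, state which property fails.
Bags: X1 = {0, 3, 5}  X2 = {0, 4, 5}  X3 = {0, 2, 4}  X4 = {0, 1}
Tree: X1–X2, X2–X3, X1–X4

A tree decomposition must satisfy three properties: every vertex lies in some bag; for every edge, both endpoints lie together in some bag; and for every vertex, the bags containing it form a connected subtree. Here edge (5,1) lies in no bag, so the decomposition is invalid.

No — edge (5,1) lies in no bag.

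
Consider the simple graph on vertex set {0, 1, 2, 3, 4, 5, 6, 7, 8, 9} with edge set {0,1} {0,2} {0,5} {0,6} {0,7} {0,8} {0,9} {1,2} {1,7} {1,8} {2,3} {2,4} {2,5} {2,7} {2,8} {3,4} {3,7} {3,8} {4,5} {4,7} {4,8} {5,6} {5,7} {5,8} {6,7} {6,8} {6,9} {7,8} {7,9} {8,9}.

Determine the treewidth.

4

A width-4 tree decomposition is:
Bags: B1 = {2, 4, 5, 7, 8}  B2 = {0, 2, 5, 7, 8}  B3 = {2, 3, 4, 7, 8}  B4 = {0, 1, 2, 7, 8}  B5 = {0, 5, 6, 7, 8}  B6 = {0, 6, 7, 8, 9}
Tree: B1–B2, B1–B3, B2–B4, B2–B5, B5–B6
The largest bag has 5 vertices, giving width 4; this decomposition certifies tw(G) ≤ 4. On the other hand G contains the 5-clique {0, 6, 7, 8, 9}. A clique must lie in a single bag of any decomposition, so no decomposition can have width below 4. The upper and lower bounds meet at 4, so that is the treewidth.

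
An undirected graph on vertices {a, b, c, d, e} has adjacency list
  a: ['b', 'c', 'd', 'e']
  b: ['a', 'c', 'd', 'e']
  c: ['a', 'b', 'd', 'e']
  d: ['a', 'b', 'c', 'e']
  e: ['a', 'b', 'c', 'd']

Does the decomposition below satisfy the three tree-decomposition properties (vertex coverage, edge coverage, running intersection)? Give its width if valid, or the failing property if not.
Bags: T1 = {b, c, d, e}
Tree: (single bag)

No — vertex a appears in no bag.

A tree decomposition must satisfy three properties: every vertex lies in some bag; for every edge, both endpoints lie together in some bag; and for every vertex, the bags containing it form a connected subtree. Here vertex a appears in no bag, so the decomposition is invalid.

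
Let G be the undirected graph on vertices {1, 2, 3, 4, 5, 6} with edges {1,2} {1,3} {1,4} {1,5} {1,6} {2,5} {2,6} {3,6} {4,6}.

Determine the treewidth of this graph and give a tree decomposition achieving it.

Each bag holds 3 vertices, so the decomposition has width 2, which upper-bounds the treewidth. For the lower bound, the 3 vertices {1, 2, 5} are pairwise adjacent, and any tree decomposition puts a clique entirely inside one bag — forcing width ≥ 2. Combining the bounds, tw(G) = 2.

Treewidth 2.
One such decomposition:
Bags: B1 = {1, 2, 6}  B2 = {1, 3, 6}  B3 = {1, 2, 5}  B4 = {1, 4, 6}
Tree: B1–B2, B1–B3, B2–B4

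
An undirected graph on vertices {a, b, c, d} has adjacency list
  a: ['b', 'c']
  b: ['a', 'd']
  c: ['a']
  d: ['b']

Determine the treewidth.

A width-1 tree decomposition is:
Bags: B1 = {b, d}  B2 = {a, b}  B3 = {a, c}
Tree: B1–B2, B2–B3
Every bag has size at most 2, so the width is 2 − 1 = 1 and tw(G) ≤ 1. G has an edge, so its treewidth is at least 1. Combining the bounds, tw(G) = 1.

1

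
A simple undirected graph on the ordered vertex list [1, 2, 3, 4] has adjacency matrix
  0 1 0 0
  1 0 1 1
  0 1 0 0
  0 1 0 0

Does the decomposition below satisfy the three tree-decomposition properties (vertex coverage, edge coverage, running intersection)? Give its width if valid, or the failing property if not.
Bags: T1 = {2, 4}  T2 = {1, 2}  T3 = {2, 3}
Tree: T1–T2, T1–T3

Vertex coverage: the bags together contain {1, 2, 3, 4}, the full vertex set. Edge coverage: each edge of G has both endpoints in at least one bag. Running intersection: for every vertex, the bags containing it form a connected subtree. All three properties hold, so this is a valid tree decomposition of width max|bag| − 1 = 1, and hence tw(G) ≤ 1.

Yes; width 1.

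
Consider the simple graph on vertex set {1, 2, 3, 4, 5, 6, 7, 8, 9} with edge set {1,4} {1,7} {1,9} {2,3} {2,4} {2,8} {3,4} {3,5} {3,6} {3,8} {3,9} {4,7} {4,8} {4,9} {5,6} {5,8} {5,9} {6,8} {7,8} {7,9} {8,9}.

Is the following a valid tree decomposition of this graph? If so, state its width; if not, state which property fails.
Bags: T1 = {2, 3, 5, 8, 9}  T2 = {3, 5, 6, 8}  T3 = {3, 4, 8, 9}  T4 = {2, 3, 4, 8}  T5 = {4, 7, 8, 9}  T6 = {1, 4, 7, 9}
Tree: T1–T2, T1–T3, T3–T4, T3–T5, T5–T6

No — bags containing vertex 2 are not connected in the tree.

A tree decomposition must satisfy three properties: every vertex lies in some bag; for every edge, both endpoints lie together in some bag; and for every vertex, the bags containing it form a connected subtree. Here bags containing vertex 2 are not connected in the tree, so the decomposition is invalid.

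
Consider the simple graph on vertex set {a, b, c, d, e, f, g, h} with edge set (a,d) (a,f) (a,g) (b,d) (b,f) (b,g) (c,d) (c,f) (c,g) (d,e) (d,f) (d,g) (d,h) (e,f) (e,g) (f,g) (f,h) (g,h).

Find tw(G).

A width-3 tree decomposition is:
Bags: B1 = {b, d, f, g}  B2 = {a, d, f, g}  B3 = {d, e, f, g}  B4 = {d, f, g, h}  B5 = {c, d, f, g}
Tree: B1–B2, B1–B3, B3–B4, B1–B5
Every bag has size at most 4, so the width is 4 − 1 = 3 and tw(G) ≤ 3. For the lower bound, the 4 vertices {d, f, g, h} are pairwise adjacent, and any tree decomposition puts a clique entirely inside one bag — forcing width ≥ 3. Hence tw(G) = 3 exactly.

3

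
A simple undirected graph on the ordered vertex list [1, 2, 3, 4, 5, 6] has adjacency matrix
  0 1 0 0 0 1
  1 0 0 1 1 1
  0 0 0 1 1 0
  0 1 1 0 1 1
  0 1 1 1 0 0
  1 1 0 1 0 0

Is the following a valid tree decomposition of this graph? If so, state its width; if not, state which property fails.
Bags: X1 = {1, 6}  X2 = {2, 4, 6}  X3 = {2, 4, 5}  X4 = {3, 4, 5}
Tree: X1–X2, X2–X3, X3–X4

No — edge (2,1) lies in no bag.

A tree decomposition must satisfy three properties: every vertex lies in some bag; for every edge, both endpoints lie together in some bag; and for every vertex, the bags containing it form a connected subtree. Here edge (2,1) lies in no bag, so the decomposition is invalid.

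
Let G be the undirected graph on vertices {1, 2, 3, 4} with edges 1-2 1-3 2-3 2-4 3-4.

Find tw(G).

2

A width-2 tree decomposition is:
Bags: B1 = {2, 3, 4}  B2 = {1, 2, 3}
Tree: B1–B2
Each bag holds 3 vertices, so the decomposition has width 2, which upper-bounds the treewidth. On the other hand G contains the 3-clique {1, 2, 3}. A clique must lie in a single bag of any decomposition, so no decomposition can have width below 2. Hence tw(G) = 2 exactly.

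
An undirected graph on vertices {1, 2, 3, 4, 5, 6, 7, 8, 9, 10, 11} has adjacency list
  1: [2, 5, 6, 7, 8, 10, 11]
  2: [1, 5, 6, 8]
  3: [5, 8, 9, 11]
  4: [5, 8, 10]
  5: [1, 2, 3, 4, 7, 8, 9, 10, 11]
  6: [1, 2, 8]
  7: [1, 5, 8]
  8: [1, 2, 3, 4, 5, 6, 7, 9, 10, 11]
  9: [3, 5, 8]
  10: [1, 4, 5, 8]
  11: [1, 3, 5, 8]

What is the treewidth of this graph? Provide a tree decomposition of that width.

The largest bag has 4 vertices, giving width 3; this decomposition certifies tw(G) ≤ 3. On the other hand G contains the 4-clique {1, 5, 8, 10}. A clique must lie in a single bag of any decomposition, so no decomposition can have width below 3. The upper and lower bounds meet at 3, so that is the treewidth.

Treewidth 3.
One optimal decomposition is:
Bags: B1 = {1, 5, 7, 8}  B2 = {1, 5, 8, 11}  B3 = {1, 5, 8, 10}  B4 = {3, 5, 8, 11}  B5 = {3, 5, 8, 9}  B6 = {1, 2, 5, 8}  B7 = {1, 2, 6, 8}  B8 = {4, 5, 8, 10}
Tree: B1–B2, B1–B3, B2–B4, B4–B5, B2–B6, B6–B7, B3–B8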